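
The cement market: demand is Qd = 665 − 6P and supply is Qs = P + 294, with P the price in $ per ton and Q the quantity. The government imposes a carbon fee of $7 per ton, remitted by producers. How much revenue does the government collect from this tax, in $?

Tax revenue = $2387.

Before the tax: set 665 − 6P = P + 294 → P* = $53, Q* = 347.
With the tax collected from producers, supply shifts: Qs = (P − 7) + 294.
Solving gives Q = 341 with consumers paying $54 and producers receiving $47 (the $7 wedge).
Revenue = t · Q = 7 · 341 = $2387.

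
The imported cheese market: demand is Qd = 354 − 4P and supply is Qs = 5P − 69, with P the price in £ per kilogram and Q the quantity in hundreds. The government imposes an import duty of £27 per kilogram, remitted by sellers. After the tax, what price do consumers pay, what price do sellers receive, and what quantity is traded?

Without the tax, 354 − 4P = 5P − 69 gives 9P = 423, so P* = £47 and Q* = 166.
With the tax collected from sellers, supply shifts: Qs = 5(P − 27) − 69.
New equilibrium: consumers pay £62, sellers receive £35, Q = 106. (Wedge: Pb − Ps = 27.)

Consumers pay £62; sellers receive £35; quantity = 106.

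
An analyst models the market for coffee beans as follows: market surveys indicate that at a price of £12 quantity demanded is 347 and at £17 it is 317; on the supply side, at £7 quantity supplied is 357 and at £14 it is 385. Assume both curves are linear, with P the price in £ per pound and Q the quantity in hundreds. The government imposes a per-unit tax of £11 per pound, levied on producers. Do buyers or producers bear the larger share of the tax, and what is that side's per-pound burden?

Demand slope: (317 − 347)/(17 − 12) = -6, so Qd = 419 − 6P.
Supply slope: (385 − 357)/(14 − 7) = 4, so Qs = 4P + 329.
Without the tax, 419 − 6P = 4P + 329 gives 10P = 90, so P* = £9 and Q* = 365.
With the tax collected from producers, supply shifts: Qs = 4(P − 11) + 329.
New equilibrium: buyers pay £13.4, producers receive £2.4, Q = 338.6. (Wedge: Pb − Ps = 11.)
Per-pound burden: buyers £4.4, producers £6.6.
Producers take the larger share because supply is less price-elastic here (demand slope 6 vs supply slope 4).
The less price-elastic side of the market bears the larger share of a per-unit tax.

Producers bear the larger share: £6.6 per pound.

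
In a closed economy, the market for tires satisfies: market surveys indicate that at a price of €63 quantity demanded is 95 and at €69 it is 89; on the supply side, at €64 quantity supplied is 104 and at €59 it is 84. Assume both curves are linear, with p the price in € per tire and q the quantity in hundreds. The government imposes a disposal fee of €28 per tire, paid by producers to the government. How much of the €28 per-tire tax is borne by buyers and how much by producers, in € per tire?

Buyers bear €22.4 per tire; producers bear €5.6 per tire.

Demand slope: (89 − 95)/(69 − 63) = -1, so qd = 158 − p.
Supply slope: (84 − 104)/(59 − 64) = 4, so qs = 4p − 152.
Without the tax, 158 − p = 4p − 152 gives 5p = 310, so p* = €62 and q* = 96.
With the tax collected from producers, supply shifts: qs = 4(p − 28) − 152.
New equilibrium: buyers pay €84.4, producers receive €56.4, q = 73.6. (Wedge: pb − ps = 28.)
Burden on buyers: €22.4; on producers: €5.6. (They sum to €28.)
The less price-elastic side of the market bears the larger share of a per-unit tax.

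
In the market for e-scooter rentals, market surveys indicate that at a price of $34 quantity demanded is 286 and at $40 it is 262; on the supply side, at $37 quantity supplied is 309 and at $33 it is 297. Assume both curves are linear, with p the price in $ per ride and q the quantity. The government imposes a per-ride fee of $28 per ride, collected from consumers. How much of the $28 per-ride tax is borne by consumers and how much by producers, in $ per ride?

Consumers bear $12 per ride; producers bear $16 per ride.

Demand slope: (262 − 286)/(40 − 34) = -4, so qd = 422 − 4p.
Supply slope: (297 − 309)/(33 − 37) = 3, so qs = 3p + 198.
Before the tax: set 422 − 4p = 3p + 198 → p* = $32, q* = 294.
With the tax collected from consumers, demand (in seller-price terms) shifts: qd = 422 − 4(p + 28).
New equilibrium: consumers pay $44, producers receive $16, q = 246. (Wedge: pb − ps = 28.)
Burden on consumers: $12; on producers: $16. (They sum to $28.)
The less price-elastic side of the market bears the larger share of a per-unit tax.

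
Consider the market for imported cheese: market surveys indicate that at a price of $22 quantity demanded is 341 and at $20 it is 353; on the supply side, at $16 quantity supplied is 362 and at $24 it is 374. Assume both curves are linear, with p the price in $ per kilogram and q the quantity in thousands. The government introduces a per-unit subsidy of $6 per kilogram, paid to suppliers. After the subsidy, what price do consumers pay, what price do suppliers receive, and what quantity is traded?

Demand slope: (353 − 341)/(20 − 22) = -6, so qd = 473 − 6p.
Supply slope: (374 − 362)/(24 − 16) = 1.5, so qs = 1.5p + 338.
Without the subsidy, 473 − 6p = 1.5p + 338 gives 7.5p = 135, so p* = $18 and q* = 365.
With a per-unit subsidy paid to suppliers, each receives p + 6 per unit sold, so supply becomes qs = 1.5(p + 6) + 338.
Solving gives q = 372.2 with consumers paying $16.8 and suppliers receiving $22.8 (the $6 wedge).

Consumers pay $16.8; suppliers receive $22.8; quantity = 372.2.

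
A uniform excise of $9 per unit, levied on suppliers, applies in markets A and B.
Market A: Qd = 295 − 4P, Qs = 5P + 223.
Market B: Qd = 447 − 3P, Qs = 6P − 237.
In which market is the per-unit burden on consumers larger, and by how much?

Market B, by $1.

Market A: pre-tax P* = $8, Q* = 263; post-tax Q = 243; per-unit burden on consumers = $5.
Market B: pre-tax P* = $76, Q* = 219; post-tax Q = 201; per-unit burden on consumers = $6.
Difference: $5 vs $6 → market B is larger by $1.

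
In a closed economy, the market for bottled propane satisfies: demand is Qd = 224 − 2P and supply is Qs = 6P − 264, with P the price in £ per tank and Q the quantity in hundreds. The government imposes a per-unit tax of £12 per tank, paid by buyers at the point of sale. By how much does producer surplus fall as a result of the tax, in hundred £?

Producer surplus falls by £279 hundred.

Before the tax: set 224 − 2P = 6P − 264 → P* = £61, Q* = 102.
With the tax collected from buyers, demand (in seller-price terms) shifts: Qd = 224 − 2(P + 12).
New equilibrium: buyers pay £70, producers receive £58, Q = 84. (Wedge: Pb − Ps = 12.)
ΔPS is the trapezoid between Q = 84 and Q = 102 of height £3: ½ · (102 + 84) · 3 = £279.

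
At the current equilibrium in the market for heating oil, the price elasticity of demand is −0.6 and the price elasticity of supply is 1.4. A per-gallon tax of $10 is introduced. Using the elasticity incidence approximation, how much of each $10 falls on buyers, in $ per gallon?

Buyers bear ≈ $7 per gallon.

Incidence ratio: buyers' share ≈ εs / (εs + |εd|) = 1.4 / (1.4 + 0.6) = 0.7.
So buyers bear ≈ 0.7 × $10 = $7; suppliers bear $3.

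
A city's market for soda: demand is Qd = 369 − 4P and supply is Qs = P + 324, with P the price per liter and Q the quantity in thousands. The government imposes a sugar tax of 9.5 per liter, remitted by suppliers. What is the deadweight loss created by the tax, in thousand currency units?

Deadweight loss = 36.1 thousand.

Without the tax, 369 − 4P = P + 324 gives 5P = 45, so P* = 9 and Q* = 333.
With the tax collected from suppliers, supply shifts: Qs = (P − 9.5) + 324.
New equilibrium: consumers pay 10.9, suppliers receive 1.4, Q = 325.4. (Wedge: Pb − Ps = 9.5.)
Quantity falls by |ΔQ| = |333 − 325.4| = 7.6.
DWL = ½ · t · |ΔQ| = ½ · 9.5 · 7.6 = 36.1.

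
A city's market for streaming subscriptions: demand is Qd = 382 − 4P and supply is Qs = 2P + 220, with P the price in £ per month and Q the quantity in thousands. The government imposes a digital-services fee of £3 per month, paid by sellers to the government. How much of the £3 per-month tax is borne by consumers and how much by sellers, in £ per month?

Without the tax, 382 − 4P = 2P + 220 gives 6P = 162, so P* = £27 and Q* = 274.
With the tax collected from sellers, supply shifts: Qs = 2(P − 3) + 220.
New equilibrium: consumers pay £28, sellers receive £25, Q = 270. (Wedge: Pb − Ps = 3.)
Burden on consumers: £1; on sellers: £2. (They sum to £3.)
The less price-elastic side of the market bears the larger share of a per-unit tax.

Consumers bear £1 per month; sellers bear £2 per month.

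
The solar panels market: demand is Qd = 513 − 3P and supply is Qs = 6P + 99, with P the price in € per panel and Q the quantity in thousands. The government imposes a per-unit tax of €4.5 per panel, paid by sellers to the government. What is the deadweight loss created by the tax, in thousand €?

Without the tax, 513 − 3P = 6P + 99 gives 9P = 414, so P* = €46 and Q* = 375.
With the tax collected from sellers, supply shifts: Qs = 6(P − 4.5) + 99.
New equilibrium: buyers pay €49, sellers receive €44.5, Q = 366. (Wedge: Pb − Ps = 4.5.)
Quantity falls by |ΔQ| = |375 − 366| = 9.
DWL = ½ · t · |ΔQ| = ½ · 4.5 · 9 = €20.25.

Deadweight loss = €20.25 thousand.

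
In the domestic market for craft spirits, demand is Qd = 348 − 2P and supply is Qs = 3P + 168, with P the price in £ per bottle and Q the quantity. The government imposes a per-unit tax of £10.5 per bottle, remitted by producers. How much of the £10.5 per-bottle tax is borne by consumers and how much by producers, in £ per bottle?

Consumers bear £6.3 per bottle; producers bear £4.2 per bottle.

Before the tax: set 348 − 2P = 3P + 168 → P* = £36, Q* = 276.
With the tax collected from producers, supply shifts: Qs = 3(P − 10.5) + 168.
New equilibrium: consumers pay £42.3, producers receive £31.8, Q = 263.4. (Wedge: Pb − Ps = 10.5.)
Burden on consumers: £6.3; on producers: £4.2. (They sum to £10.5.)
The less price-elastic side of the market bears the larger share of a per-unit tax.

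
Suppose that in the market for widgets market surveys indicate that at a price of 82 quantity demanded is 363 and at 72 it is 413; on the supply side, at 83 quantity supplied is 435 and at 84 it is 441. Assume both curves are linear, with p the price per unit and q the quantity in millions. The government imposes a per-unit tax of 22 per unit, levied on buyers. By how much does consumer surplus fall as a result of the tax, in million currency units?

Consumer surplus falls by 4356 million.

Demand slope: (413 − 363)/(72 − 82) = -5, so qd = 773 − 5p.
Supply slope: (441 − 435)/(84 − 83) = 6, so qs = 6p − 63.
Without the tax, 773 − 5p = 6p − 63 gives 11p = 836, so p* = 76 and q* = 393.
With the tax collected from buyers, demand (in seller-price terms) shifts: qd = 773 − 5(p + 22).
New equilibrium: buyers pay 88, sellers receive 66, q = 333. (Wedge: pb − ps = 22.)
ΔCS is the trapezoid between Q = 333 and Q = 393 of height 12: ½ · (393 + 333) · 12 = 4356.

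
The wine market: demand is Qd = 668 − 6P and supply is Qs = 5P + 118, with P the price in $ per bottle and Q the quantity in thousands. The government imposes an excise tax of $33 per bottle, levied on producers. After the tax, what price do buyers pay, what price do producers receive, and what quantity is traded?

Buyers pay $65; producers receive $32; quantity = 278.

Without the tax, 668 − 6P = 5P + 118 gives 11P = 550, so P* = $50 and Q* = 368.
With the tax collected from producers, supply shifts: Qs = 5(P − 33) + 118.
Solving gives Q = 278 with buyers paying $65 and producers receiving $32 (the $33 wedge).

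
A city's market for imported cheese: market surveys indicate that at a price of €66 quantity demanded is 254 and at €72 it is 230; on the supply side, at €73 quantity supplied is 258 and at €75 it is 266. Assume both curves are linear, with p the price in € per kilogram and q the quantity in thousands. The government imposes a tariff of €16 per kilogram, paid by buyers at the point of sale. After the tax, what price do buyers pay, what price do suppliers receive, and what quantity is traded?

Buyers pay €77; suppliers receive €61; quantity = 210.

Demand slope: (230 − 254)/(72 − 66) = -4, so qd = 518 − 4p.
Supply slope: (266 − 258)/(75 − 73) = 4, so qs = 4p − 34.
Before the tax: set 518 − 4p = 4p − 34 → p* = €69, q* = 242.
With the tax collected from buyers, demand (in seller-price terms) shifts: qd = 518 − 4(p + 16).
New equilibrium: buyers pay €77, suppliers receive €61, q = 210. (Wedge: pb − ps = 16.)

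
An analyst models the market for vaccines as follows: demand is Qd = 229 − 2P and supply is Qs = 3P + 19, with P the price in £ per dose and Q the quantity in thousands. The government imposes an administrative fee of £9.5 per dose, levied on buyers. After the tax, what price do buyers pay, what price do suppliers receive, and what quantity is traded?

Before the tax: set 229 − 2P = 3P + 19 → P* = £42, Q* = 145.
With the tax collected from buyers, demand (in seller-price terms) shifts: Qd = 229 − 2(P + 9.5).
New equilibrium: buyers pay £47.7, suppliers receive £38.2, Q = 133.6. (Wedge: Pb − Ps = 9.5.)

Buyers pay £47.7; suppliers receive £38.2; quantity = 133.6.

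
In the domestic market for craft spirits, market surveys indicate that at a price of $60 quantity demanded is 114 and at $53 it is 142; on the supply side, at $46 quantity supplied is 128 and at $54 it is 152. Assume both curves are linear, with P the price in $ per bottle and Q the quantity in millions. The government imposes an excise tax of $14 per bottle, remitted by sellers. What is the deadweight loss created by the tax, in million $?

Deadweight loss = $168 million.

Demand slope: (142 − 114)/(53 − 60) = -4, so Qd = 354 − 4P.
Supply slope: (152 − 128)/(54 − 46) = 3, so Qs = 3P − 10.
Before the tax: set 354 − 4P = 3P − 10 → P* = $52, Q* = 146.
With the tax collected from sellers, supply shifts: Qs = 3(P − 14) − 10.
Solving gives Q = 122 with consumers paying $58 and sellers receiving $44 (the $14 wedge).
Quantity falls by |ΔQ| = |146 − 122| = 24.
DWL = ½ · t · |ΔQ| = ½ · 14 · 24 = $168.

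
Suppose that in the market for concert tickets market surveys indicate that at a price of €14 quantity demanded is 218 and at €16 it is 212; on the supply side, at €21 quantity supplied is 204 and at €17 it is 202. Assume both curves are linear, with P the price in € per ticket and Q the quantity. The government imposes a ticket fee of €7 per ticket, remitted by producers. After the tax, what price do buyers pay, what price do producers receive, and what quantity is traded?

Buyers pay €20; producers receive €13; quantity = 200.

Demand slope: (212 − 218)/(16 − 14) = -3, so Qd = 260 − 3P.
Supply slope: (202 − 204)/(17 − 21) = 0.5, so Qs = 0.5P + 193.5.
Before the tax: set 260 − 3P = 0.5P + 193.5 → P* = €19, Q* = 203.
With the tax collected from producers, supply shifts: Qs = 0.5(P − 7) + 193.5.
Solving gives Q = 200 with buyers paying €20 and producers receiving €13 (the €7 wedge).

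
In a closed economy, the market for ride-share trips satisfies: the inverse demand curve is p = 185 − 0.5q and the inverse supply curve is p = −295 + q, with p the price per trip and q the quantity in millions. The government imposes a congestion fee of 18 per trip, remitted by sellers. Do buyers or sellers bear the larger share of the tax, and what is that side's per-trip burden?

Sellers bear the larger share: 12 per trip.

Inverting to q(p) form: qd = 370 − 2p; qs = p + 295.
Without the tax, 370 − 2p = p + 295 gives 3p = 75, so p* = 25 and q* = 320.
With the tax collected from sellers, supply shifts: qs = (p − 18) + 295.
Solving gives q = 308 with buyers paying 31 and sellers receiving 13 (the 18 wedge).
Per-trip burden: buyers 6, sellers 12.
Sellers take the larger share because supply is less price-elastic here (demand slope 2 vs supply slope 1).
The less price-elastic side of the market bears the larger share of a per-unit tax.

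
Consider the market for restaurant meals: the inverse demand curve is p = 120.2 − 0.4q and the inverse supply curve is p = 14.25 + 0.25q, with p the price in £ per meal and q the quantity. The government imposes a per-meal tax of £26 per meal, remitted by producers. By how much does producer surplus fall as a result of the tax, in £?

Rewrite in direct form: qd = 300.5 − 2.5p and qs = 4p − 57.
Before the tax: set 300.5 − 2.5p = 4p − 57 → p* = £55, q* = 163.
With the tax collected from producers, supply shifts: qs = 4(p − 26) − 57.
New equilibrium: buyers pay £71, producers receive £45, q = 123. (Wedge: pb − ps = 26.)
ΔPS is the trapezoid between Q = 123 and Q = 163 of height £10: ½ · (163 + 123) · 10 = £1430.

Producer surplus falls by £1430.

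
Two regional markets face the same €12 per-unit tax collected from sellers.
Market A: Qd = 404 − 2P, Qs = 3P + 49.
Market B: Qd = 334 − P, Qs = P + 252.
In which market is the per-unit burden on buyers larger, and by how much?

Market A, by €1.2.

Market A: pre-tax P* = €71, Q* = 262; post-tax Q = 247.6; per-unit burden on buyers = €7.2.
Market B: pre-tax P* = €41, Q* = 293; post-tax Q = 287; per-unit burden on buyers = €6.
Difference: €7.2 vs €6 → market A is larger by €1.2.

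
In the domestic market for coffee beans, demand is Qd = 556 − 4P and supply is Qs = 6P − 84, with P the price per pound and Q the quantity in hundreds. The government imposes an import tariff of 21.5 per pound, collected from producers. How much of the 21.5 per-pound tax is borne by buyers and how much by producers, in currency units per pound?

Buyers bear 12.9 per pound; producers bear 8.6 per pound.

Before the tax: set 556 − 4P = 6P − 84 → P* = 64, Q* = 300.
With the tax collected from producers, supply shifts: Qs = 6(P − 21.5) − 84.
New equilibrium: buyers pay 76.9, producers receive 55.4, Q = 248.4. (Wedge: Pb − Ps = 21.5.)
Burden on buyers: 12.9; on producers: 8.6. (They sum to 21.5.)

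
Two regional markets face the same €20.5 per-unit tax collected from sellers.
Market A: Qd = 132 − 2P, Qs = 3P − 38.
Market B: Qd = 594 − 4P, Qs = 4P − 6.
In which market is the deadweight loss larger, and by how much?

Market A: pre-tax P* = €34, Q* = 64; post-tax Q = 39.4; deadweight loss = €252.15.
Market B: pre-tax P* = €75, Q* = 294; post-tax Q = 253; deadweight loss = €420.25.
Difference: €252.15 vs €420.25 → market B is larger by €168.1.

Market B, by €168.1.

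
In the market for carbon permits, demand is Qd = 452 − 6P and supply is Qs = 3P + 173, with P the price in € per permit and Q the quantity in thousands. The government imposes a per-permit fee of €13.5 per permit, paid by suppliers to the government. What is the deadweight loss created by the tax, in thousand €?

Deadweight loss = €182.25 thousand.

Before the tax: set 452 − 6P = 3P + 173 → P* = €31, Q* = 266.
With the tax collected from suppliers, supply shifts: Qs = 3(P − 13.5) + 173.
Solving gives Q = 239 with buyers paying €35.5 and suppliers receiving €22 (the €13.5 wedge).
Quantity falls by |ΔQ| = |266 − 239| = 27.
DWL = ½ · t · |ΔQ| = ½ · 13.5 · 27 = €182.25.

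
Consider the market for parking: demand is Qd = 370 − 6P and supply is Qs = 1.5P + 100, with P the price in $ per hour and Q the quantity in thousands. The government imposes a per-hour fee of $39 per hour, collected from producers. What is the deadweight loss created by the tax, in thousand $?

Deadweight loss = $912.6 thousand.

Before the tax: set 370 − 6P = 1.5P + 100 → P* = $36, Q* = 154.
With the tax collected from producers, supply shifts: Qs = 1.5(P − 39) + 100.
Solving gives Q = 107.2 with buyers paying $43.8 and producers receiving $4.8 (the $39 wedge).
Quantity falls by |ΔQ| = |154 − 107.2| = 46.8.
DWL = ½ · t · |ΔQ| = ½ · 39 · 46.8 = $912.6.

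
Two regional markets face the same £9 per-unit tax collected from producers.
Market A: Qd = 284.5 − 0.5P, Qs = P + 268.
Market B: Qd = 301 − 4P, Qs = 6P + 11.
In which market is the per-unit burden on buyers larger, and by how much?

Market A, by £0.6.

Market A: pre-tax P* = £11, Q* = 279; post-tax Q = 276; per-unit burden on buyers = £6.
Market B: pre-tax P* = £29, Q* = 185; post-tax Q = 163.4; per-unit burden on buyers = £5.4.
Difference: £6 vs £5.4 → market A is larger by £0.6.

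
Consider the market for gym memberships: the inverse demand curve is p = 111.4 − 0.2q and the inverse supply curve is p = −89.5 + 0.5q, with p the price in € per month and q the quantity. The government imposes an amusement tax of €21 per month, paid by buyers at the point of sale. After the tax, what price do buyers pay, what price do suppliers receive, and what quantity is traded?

Buyers pay €60; suppliers receive €39; quantity = 257.

Rewrite in direct form: qd = 557 − 5p and qs = 2p + 179.
Before the tax: set 557 − 5p = 2p + 179 → p* = €54, q* = 287.
With the tax collected from buyers, demand (in seller-price terms) shifts: qd = 557 − 5(p + 21).
Solving gives q = 257 with buyers paying €60 and suppliers receiving €39 (the €21 wedge).
The less price-elastic side of the market bears the larger share of a per-unit tax.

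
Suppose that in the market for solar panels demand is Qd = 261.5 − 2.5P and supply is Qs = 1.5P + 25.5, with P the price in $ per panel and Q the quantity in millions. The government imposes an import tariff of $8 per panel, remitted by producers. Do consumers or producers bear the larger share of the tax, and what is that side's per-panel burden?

Without the tax, 261.5 − 2.5P = 1.5P + 25.5 gives 4P = 236, so P* = $59 and Q* = 114.
With the tax collected from producers, supply shifts: Qs = 1.5(P − 8) + 25.5.
Solving gives Q = 106.5 with consumers paying $62 and producers receiving $54 (the $8 wedge).
Per-panel burden: consumers $3, producers $5.
Producers take the larger share because supply is less price-elastic here (demand slope 2.5 vs supply slope 1.5).
The less price-elastic side of the market bears the larger share of a per-unit tax.

Producers bear the larger share: $5 per panel.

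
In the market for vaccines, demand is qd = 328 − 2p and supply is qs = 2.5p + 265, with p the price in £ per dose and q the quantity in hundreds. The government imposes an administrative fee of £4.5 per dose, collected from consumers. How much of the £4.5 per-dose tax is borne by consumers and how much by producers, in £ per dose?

Consumers bear £2.5 per dose; producers bear £2 per dose.

Before the tax: set 328 − 2p = 2.5p + 265 → p* = £14, q* = 300.
With the tax collected from consumers, demand (in seller-price terms) shifts: qd = 328 − 2(p + 4.5).
New equilibrium: consumers pay £16.5, producers receive £12, q = 295. (Wedge: pb − ps = 4.5.)
Burden on consumers: £2.5; on producers: £2. (They sum to £4.5.)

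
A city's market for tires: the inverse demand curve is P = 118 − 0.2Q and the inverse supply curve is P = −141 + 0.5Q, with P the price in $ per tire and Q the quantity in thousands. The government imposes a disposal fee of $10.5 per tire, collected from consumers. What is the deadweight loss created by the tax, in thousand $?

Deadweight loss = $78.75 thousand.

Rewrite in direct form: Qd = 590 − 5P and Qs = 2P + 282.
Without the tax, 590 − 5P = 2P + 282 gives 7P = 308, so P* = $44 and Q* = 370.
With the tax collected from consumers, demand (in seller-price terms) shifts: Qd = 590 − 5(P + 10.5).
New equilibrium: consumers pay $47, suppliers receive $36.5, Q = 355. (Wedge: Pb − Ps = 10.5.)
Quantity falls by |ΔQ| = |370 − 355| = 15.
DWL = ½ · t · |ΔQ| = ½ · 10.5 · 15 = $78.75.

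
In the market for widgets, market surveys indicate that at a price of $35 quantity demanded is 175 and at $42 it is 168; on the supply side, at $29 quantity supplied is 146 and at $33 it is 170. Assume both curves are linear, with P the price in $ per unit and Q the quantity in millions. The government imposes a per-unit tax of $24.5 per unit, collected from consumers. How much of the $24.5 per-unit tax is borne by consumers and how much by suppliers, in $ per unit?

Consumers bear $21 per unit; suppliers bear $3.5 per unit.

Demand slope: (168 − 175)/(42 − 35) = -1, so Qd = 210 − P.
Supply slope: (170 − 146)/(33 − 29) = 6, so Qs = 6P − 28.
Without the tax, 210 − P = 6P − 28 gives 7P = 238, so P* = $34 and Q* = 176.
With the tax collected from consumers, demand (in seller-price terms) shifts: Qd = 210 − (P + 24.5).
Solving gives Q = 155 with consumers paying $55 and suppliers receiving $30.5 (the $24.5 wedge).
Burden on consumers: $21; on suppliers: $3.5. (They sum to $24.5.)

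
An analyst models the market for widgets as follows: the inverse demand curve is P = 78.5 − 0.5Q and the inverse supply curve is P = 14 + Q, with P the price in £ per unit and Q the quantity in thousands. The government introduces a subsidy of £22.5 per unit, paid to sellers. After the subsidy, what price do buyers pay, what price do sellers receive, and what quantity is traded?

Inverting to Q(P) form: Qd = 157 − 2P; Qs = P − 14.
Before the subsidy: set 157 − 2P = P − 14 → P* = £57, Q* = 43.
With a per-unit subsidy paid to sellers, each receives P + 22.5 per unit sold, so supply becomes Qs = (P + 22.5) − 14.
Solving gives Q = 58 with buyers paying £49.5 and sellers receiving £72 (the £22.5 wedge).

Buyers pay £49.5; sellers receive £72; quantity = 58.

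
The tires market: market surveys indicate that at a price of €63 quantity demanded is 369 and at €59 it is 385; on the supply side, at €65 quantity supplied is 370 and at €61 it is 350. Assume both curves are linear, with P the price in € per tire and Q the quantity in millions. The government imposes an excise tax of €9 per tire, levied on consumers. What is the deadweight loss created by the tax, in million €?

Demand slope: (385 − 369)/(59 − 63) = -4, so Qd = 621 − 4P.
Supply slope: (350 − 370)/(61 − 65) = 5, so Qs = 5P + 45.
Before the tax: set 621 − 4P = 5P + 45 → P* = €64, Q* = 365.
With the tax collected from consumers, demand (in seller-price terms) shifts: Qd = 621 − 4(P + 9).
New equilibrium: consumers pay €69, sellers receive €60, Q = 345. (Wedge: Pb − Ps = 9.)
Quantity falls by |ΔQ| = |365 − 345| = 20.
DWL = ½ · t · |ΔQ| = ½ · 9 · 20 = €90.

Deadweight loss = €90 million.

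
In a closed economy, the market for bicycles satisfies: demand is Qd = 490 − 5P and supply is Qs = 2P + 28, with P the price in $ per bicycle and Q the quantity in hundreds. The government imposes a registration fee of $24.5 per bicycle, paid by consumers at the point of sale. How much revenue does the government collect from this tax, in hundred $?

Without the tax, 490 − 5P = 2P + 28 gives 7P = 462, so P* = $66 and Q* = 160.
With the tax collected from consumers, demand (in seller-price terms) shifts: Qd = 490 − 5(P + 24.5).
New equilibrium: consumers pay $73, suppliers receive $48.5, Q = 125. (Wedge: Pb − Ps = 24.5.)
Revenue = t · Q = 24.5 · 125 = $3062.5.

Tax revenue = $3062.5 hundred.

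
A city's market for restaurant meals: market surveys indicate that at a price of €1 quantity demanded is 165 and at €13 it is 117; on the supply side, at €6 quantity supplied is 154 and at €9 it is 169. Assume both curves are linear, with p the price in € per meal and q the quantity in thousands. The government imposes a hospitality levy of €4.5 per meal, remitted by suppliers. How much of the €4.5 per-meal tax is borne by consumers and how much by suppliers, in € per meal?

Demand slope: (117 − 165)/(13 − 1) = -4, so qd = 169 − 4p.
Supply slope: (169 − 154)/(9 − 6) = 5, so qs = 5p + 124.
Without the tax, 169 − 4p = 5p + 124 gives 9p = 45, so p* = €5 and q* = 149.
With the tax collected from suppliers, supply shifts: qs = 5(p − 4.5) + 124.
Solving gives q = 139 with consumers paying €7.5 and suppliers receiving €3 (the €4.5 wedge).
Burden on consumers: €2.5; on suppliers: €2. (They sum to €4.5.)

Consumers bear €2.5 per meal; suppliers bear €2 per meal.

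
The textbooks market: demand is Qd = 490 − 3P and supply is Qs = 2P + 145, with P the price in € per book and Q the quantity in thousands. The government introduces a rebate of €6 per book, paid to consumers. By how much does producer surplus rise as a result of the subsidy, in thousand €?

Before the subsidy: set 490 − 3P = 2P + 145 → P* = €69, Q* = 283.
With a per-unit subsidy paid to consumers, each effectively pays P − 6, so demand becomes Qd = 490 − 3(P − 6).
Solving gives Q = 290.2 with consumers paying €66.6 and producers receiving €72.6 (the €6 wedge).
ΔPS is the trapezoid between Q = 290.2 and Q = 283 of height €3.6: ½ · (283 + 290.2) · 3.6 = €1031.76.

Producer surplus rises by €1031.76 thousand.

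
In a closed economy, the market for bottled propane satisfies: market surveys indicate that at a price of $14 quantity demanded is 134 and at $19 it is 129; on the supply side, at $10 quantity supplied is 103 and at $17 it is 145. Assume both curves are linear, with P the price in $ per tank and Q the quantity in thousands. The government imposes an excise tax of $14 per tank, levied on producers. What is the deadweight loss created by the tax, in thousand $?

Deadweight loss = $84 thousand.

Demand slope: (129 − 134)/(19 − 14) = -1, so Qd = 148 − P.
Supply slope: (145 − 103)/(17 − 10) = 6, so Qs = 6P + 43.
Without the tax, 148 − P = 6P + 43 gives 7P = 105, so P* = $15 and Q* = 133.
With the tax collected from producers, supply shifts: Qs = 6(P − 14) + 43.
New equilibrium: buyers pay $27, producers receive $13, Q = 121. (Wedge: Pb − Ps = 14.)
Quantity falls by |ΔQ| = |133 − 121| = 12.
DWL = ½ · t · |ΔQ| = ½ · 14 · 12 = $84.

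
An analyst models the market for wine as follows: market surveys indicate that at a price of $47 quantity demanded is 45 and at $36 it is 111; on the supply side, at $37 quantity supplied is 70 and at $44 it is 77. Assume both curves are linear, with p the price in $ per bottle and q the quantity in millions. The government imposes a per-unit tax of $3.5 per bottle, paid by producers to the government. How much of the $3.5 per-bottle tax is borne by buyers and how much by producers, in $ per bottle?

Demand slope: (111 − 45)/(36 − 47) = -6, so qd = 327 − 6p.
Supply slope: (77 − 70)/(44 − 37) = 1, so qs = p + 33.
Without the tax, 327 − 6p = p + 33 gives 7p = 294, so p* = $42 and q* = 75.
With the tax collected from producers, supply shifts: qs = (p − 3.5) + 33.
New equilibrium: buyers pay $42.5, producers receive $39, q = 72. (Wedge: pb − ps = 3.5.)
Burden on buyers: $0.5; on producers: $3. (They sum to $3.5.)
The less price-elastic side of the market bears the larger share of a per-unit tax.

Buyers bear $0.5 per bottle; producers bear $3 per bottle.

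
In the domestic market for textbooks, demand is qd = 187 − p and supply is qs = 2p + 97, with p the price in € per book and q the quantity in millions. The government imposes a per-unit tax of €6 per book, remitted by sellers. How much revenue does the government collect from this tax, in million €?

Tax revenue = €918 million.

Without the tax, 187 − p = 2p + 97 gives 3p = 90, so p* = €30 and q* = 157.
With the tax collected from sellers, supply shifts: qs = 2(p − 6) + 97.
New equilibrium: buyers pay €34, sellers receive €28, q = 153. (Wedge: pb − ps = 6.)
Revenue = t · Q = 6 · 153 = €918.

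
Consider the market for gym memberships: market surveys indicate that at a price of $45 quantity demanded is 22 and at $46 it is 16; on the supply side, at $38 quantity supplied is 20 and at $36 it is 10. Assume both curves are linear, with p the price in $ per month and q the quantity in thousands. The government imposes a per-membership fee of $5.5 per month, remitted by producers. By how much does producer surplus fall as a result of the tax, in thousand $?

Demand slope: (16 − 22)/(46 − 45) = -6, so qd = 292 − 6p.
Supply slope: (10 − 20)/(36 − 38) = 5, so qs = 5p − 170.
Before the tax: set 292 − 6p = 5p − 170 → p* = $42, q* = 40.
With the tax collected from producers, supply shifts: qs = 5(p − 5.5) − 170.
New equilibrium: consumers pay $44.5, producers receive $39, q = 25. (Wedge: pb − ps = 5.5.)
ΔPS is the trapezoid between Q = 25 and Q = 40 of height $3: ½ · (40 + 25) · 3 = $97.5.

Producer surplus falls by $97.5 thousand.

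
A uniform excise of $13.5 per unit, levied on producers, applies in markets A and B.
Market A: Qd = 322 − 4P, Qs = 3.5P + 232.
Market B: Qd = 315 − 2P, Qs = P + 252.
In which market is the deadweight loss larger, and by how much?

Market A: pre-tax P* = $12, Q* = 274; post-tax Q = 248.8; deadweight loss = $170.1.
Market B: pre-tax P* = $21, Q* = 273; post-tax Q = 264; deadweight loss = $60.75.
Difference: $170.1 vs $60.75 → market A is larger by $109.35.

Market A, by $109.35.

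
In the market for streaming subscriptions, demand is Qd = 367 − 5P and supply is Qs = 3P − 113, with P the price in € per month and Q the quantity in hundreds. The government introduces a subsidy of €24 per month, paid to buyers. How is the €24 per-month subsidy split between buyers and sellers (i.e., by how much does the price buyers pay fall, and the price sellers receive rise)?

Buyers gain €9 per month; sellers gain €15 per month.

Without the subsidy, 367 − 5P = 3P − 113 gives 8P = 480, so P* = €60 and Q* = 67.
With a per-unit subsidy paid to buyers, each effectively pays P − 24, so demand becomes Qd = 367 − 5(P − 24).
Solving gives Q = 112 with buyers paying €51 and sellers receiving €75 (the €24 wedge).
Gain to buyers: €9; to sellers: €15. (They sum to €24.)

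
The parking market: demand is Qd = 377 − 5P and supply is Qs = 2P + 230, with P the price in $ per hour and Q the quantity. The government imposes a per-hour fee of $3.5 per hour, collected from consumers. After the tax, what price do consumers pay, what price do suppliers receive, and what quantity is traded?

Before the tax: set 377 − 5P = 2P + 230 → P* = $21, Q* = 272.
With the tax collected from consumers, demand (in seller-price terms) shifts: Qd = 377 − 5(P + 3.5).
Solving gives Q = 267 with consumers paying $22 and suppliers receiving $18.5 (the $3.5 wedge).

Consumers pay $22; suppliers receive $18.5; quantity = 267.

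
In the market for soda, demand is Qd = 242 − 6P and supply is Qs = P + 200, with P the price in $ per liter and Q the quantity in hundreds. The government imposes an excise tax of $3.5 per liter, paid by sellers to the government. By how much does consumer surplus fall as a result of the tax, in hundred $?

Consumer surplus falls by $102.25 hundred.

Before the tax: set 242 − 6P = P + 200 → P* = $6, Q* = 206.
With the tax collected from sellers, supply shifts: Qs = (P − 3.5) + 200.
New equilibrium: consumers pay $6.5, sellers receive $3, Q = 203. (Wedge: Pb − Ps = 3.5.)
ΔCS is the trapezoid between Q = 203 and Q = 206 of height $0.5: ½ · (206 + 203) · 0.5 = $102.25.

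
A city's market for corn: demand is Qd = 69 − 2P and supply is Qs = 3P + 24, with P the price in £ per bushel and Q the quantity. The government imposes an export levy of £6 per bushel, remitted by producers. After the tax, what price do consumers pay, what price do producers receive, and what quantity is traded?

Without the tax, 69 − 2P = 3P + 24 gives 5P = 45, so P* = £9 and Q* = 51.
With the tax collected from producers, supply shifts: Qs = 3(P − 6) + 24.
Solving gives Q = 43.8 with consumers paying £12.6 and producers receiving £6.6 (the £6 wedge).
The less price-elastic side of the market bears the larger share of a per-unit tax.

Consumers pay £12.6; producers receive £6.6; quantity = 43.8.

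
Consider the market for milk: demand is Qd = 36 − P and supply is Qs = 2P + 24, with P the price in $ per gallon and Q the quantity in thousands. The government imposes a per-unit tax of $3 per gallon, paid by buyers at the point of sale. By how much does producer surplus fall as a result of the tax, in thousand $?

Producer surplus falls by $31 thousand.

Without the tax, 36 − P = 2P + 24 gives 3P = 12, so P* = $4 and Q* = 32.
With the tax collected from buyers, demand (in seller-price terms) shifts: Qd = 36 − (P + 3).
Solving gives Q = 30 with buyers paying $6 and suppliers receiving $3 (the $3 wedge).
ΔPS is the trapezoid between Q = 30 and Q = 32 of height $1: ½ · (32 + 30) · 1 = $31.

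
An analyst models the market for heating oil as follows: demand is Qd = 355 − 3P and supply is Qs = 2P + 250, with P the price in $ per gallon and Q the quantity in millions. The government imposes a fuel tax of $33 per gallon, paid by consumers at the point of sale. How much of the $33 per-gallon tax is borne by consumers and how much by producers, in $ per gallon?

Before the tax: set 355 − 3P = 2P + 250 → P* = $21, Q* = 292.
With the tax collected from consumers, demand (in seller-price terms) shifts: Qd = 355 − 3(P + 33).
New equilibrium: consumers pay $34.2, producers receive $1.2, Q = 252.4. (Wedge: Pb − Ps = 33.)
Burden on consumers: $13.2; on producers: $19.8. (They sum to $33.)
The less price-elastic side of the market bears the larger share of a per-unit tax.

Consumers bear $13.2 per gallon; producers bear $19.8 per gallon.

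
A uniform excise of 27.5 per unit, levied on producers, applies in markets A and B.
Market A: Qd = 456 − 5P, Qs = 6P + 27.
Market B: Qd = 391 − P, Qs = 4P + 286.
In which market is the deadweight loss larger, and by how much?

Market A, by 728.75.

Market A: pre-tax P* = 39, Q* = 261; post-tax Q = 186; deadweight loss = 1031.25.
Market B: pre-tax P* = 21, Q* = 370; post-tax Q = 348; deadweight loss = 302.5.
Difference: 1031.25 vs 302.5 → market A is larger by 728.75.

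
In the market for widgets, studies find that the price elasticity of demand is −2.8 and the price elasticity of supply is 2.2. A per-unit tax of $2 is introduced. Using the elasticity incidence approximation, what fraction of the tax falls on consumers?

Incidence ratio: consumers' share ≈ εs / (εs + |εd|) = 2.2 / (2.2 + 2.8) = 0.44.
Supply is the less elastic side, so consumers bear the smaller share.

Consumers' share ≈ 0.44.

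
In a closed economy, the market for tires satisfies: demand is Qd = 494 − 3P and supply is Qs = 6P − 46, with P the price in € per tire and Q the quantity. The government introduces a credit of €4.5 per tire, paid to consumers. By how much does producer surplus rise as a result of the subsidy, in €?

Producer surplus rises by €477.75.

Before the subsidy: set 494 − 3P = 6P − 46 → P* = €60, Q* = 314.
With a per-unit subsidy paid to consumers, each effectively pays P − 4.5, so demand becomes Qd = 494 − 3(P − 4.5).
Solving gives Q = 323 with consumers paying €57 and sellers receiving €61.5 (the €4.5 wedge).
ΔPS is the trapezoid between Q = 323 and Q = 314 of height €1.5: ½ · (314 + 323) · 1.5 = €477.75.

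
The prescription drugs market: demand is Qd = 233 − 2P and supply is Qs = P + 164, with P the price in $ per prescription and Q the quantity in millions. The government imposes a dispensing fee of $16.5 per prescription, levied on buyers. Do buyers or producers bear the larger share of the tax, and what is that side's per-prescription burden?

Without the tax, 233 − 2P = P + 164 gives 3P = 69, so P* = $23 and Q* = 187.
With the tax collected from buyers, demand (in seller-price terms) shifts: Qd = 233 − 2(P + 16.5).
Solving gives Q = 176 with buyers paying $28.5 and producers receiving $12 (the $16.5 wedge).
Per-prescription burden: buyers $5.5, producers $11.
Producers take the larger share because supply is less price-elastic here (demand slope 2 vs supply slope 1).

Producers bear the larger share: $11 per prescription.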